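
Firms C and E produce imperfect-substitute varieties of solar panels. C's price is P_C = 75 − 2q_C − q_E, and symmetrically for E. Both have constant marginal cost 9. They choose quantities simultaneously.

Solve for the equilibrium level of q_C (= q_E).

13.2

Firm C's profit: π = q_C(75 − 2q_C − q_E) − 9q_C.
∂π/∂q_C = 66 − 4q_C − q_E = 0 ⇒ q_C = 16.5 − 0.25q_E.
The game is symmetric, so in equilibrium q_E = q_C: the reaction function gives 1.25q_C = 16.5, hence q_C = 13.2.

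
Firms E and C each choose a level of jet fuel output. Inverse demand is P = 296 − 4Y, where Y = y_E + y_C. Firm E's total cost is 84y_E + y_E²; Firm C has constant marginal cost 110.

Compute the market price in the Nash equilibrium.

173.25

Firm E's profit: π = y_E(296 − 4(y_E + y_C)) − 84y_E − y_E².
∂π/∂y_E = 212 − 10y_E − 4y_C = 0, so y_E = 21.2 − 0.4y_C.
For C: ∂π/∂y_C = 186 − 8y_C − 4y_E = 0 ⇒ y_C = 23.25 − 0.5y_E.
Plugging y_C into E's best response: y_E = 21.2 − 0.4(23.25 − 0.5y_E) ⇒ 0.8y_E = 11.9, so y_E = 14.875.
Then y_C = 23.25 − 0.5·14.875 = 15.8125.
Equilibrium price: P = 296 − 4·30.6875 = 173.25.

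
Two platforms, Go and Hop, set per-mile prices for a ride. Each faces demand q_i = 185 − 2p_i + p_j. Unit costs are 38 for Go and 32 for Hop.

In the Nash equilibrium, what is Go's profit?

Go's profit: π = (p_{Go} − 38)(185 − 2p_{Go} + p_{Hop}).
∂π/∂p_{Go} = 261 − 4p_{Go} + p_{Hop} = 0 ⇒ p_{Go} = 65.25 + 0.25p_{Hop}.
Similarly p_{Hop} = 62.25 + 0.25p_{Go}.
Plugging p_{Hop} into Go's best response: p_{Go} = 65.25 + 0.25(62.25 + 0.25p_{Go}) ⇒ 0.9375p_{Go} = 80.8125, so p_{Go} = 86.2.
Then p_{Hop} = 62.25 + 0.25·86.2 = 83.8.
q_{Go} = 185 − 2·86.2 + 83.8 = 96.4.
Profit = (86.2 − 38)·96.4 = 4646.48.

4646.48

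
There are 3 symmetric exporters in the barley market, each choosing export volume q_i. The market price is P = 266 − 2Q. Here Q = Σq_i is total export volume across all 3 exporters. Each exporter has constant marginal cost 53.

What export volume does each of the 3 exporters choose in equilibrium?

A representative exporter's profit is π_i = q_i(266 − 2Q) − 53q_i, with Q = q_i + Σ_{j≠i} q_j.
First-order condition: 213 − 4q_i − 2Σ_{j≠i} q_j = 0.
Imposing symmetry (q_j = q for all j) turns Σ_{j≠i} q_j into 2q, so 213 = 8q and q = 26.625.

26.625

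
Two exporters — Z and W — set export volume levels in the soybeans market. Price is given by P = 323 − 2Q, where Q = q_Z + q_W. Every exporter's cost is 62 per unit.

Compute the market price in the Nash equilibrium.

149

Exporter Z's profit: π = q_Z(323 − 2(q_Z + q_W)) − 62q_Z.
∂π/∂q_Z = 261 − 4q_Z − 2q_W = 0, so q_Z = 65.25 − 0.5q_W.
Setting q_Z = q_W in the reaction function: q_Z = 65.25 − 0.5q_Z, so q_Z = 65.25 / 1.5 = 43.5.
Equilibrium price: P = 323 − 2·87 = 149.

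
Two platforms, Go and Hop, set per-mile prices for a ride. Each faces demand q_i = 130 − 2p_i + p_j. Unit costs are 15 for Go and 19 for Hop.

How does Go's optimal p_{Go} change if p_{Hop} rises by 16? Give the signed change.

4

Go's profit: π = (p_{Go} − 15)(130 − 2p_{Go} + p_{Hop}).
∂π/∂p_{Go} = 160 − 4p_{Go} + p_{Hop} = 0 ⇒ p_{Go} = 40 + 0.25p_{Hop}.
The reaction-function slope is 0.25, so a 16-unit rise in p_{Hop} moves p_{Go} by 0.25 × 16 = 4. Go's best response rises — the actions are strategic complements.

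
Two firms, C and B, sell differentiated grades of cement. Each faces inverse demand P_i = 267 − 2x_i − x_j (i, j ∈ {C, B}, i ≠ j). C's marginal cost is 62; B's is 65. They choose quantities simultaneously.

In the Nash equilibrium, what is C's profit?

Firm C's profit: π = x_C(267 − 2x_C − x_B) − 62x_C.
∂π/∂x_C = 205 − 4x_C − x_B = 0 ⇒ x_C = 51.25 − 0.25x_B.
Similarly x_B = 50.5 − 0.25x_C.
Substituting the second reaction function into the first: x_C = 51.25 − 0.25(50.5 − 0.25x_C), which gives 0.9375x_C = 38.625 ⇒ x_C = 41.2.
Then x_B = 50.5 − 0.25·41.2 = 40.2.
P_C = 267 − 2·41.2 − 40.2 = 144.4.
Profit = (144.4 − 62)·41.2 = 3394.88.

3394.88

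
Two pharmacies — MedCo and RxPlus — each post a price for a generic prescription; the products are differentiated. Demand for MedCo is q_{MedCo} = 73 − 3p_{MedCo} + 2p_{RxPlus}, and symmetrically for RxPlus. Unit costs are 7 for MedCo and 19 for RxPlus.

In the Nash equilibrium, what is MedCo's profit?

1054.6875

MedCo's profit: π = (p_{MedCo} − 7)(73 − 3p_{MedCo} + 2p_{RxPlus}).
∂π/∂p_{MedCo} = 94 − 6p_{MedCo} + 2p_{RxPlus} = 0 ⇒ p_{MedCo} = 47/3 + (1/3)p_{RxPlus}.
Similarly p_{RxPlus} = 65/3 + (1/3)p_{MedCo}.
Plugging p_{RxPlus} into MedCo's best response: p_{MedCo} = 47/3 + (1/3)(65/3 + (1/3)p_{MedCo}) ⇒ (8/9)p_{MedCo} = 206/9, so p_{MedCo} = 25.75.
Then p_{RxPlus} = 65/3 + (1/3)·25.75 = 30.25.
q_{MedCo} = 73 − 3·25.75 + 2·30.25 = 56.25.
Profit = (25.75 − 7)·56.25 = 1054.6875.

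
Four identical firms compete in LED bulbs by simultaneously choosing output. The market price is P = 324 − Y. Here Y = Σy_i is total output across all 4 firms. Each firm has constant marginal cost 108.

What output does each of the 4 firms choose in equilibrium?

43.2

A representative firm's profit is π_i = y_i(324 − Y) − 108y_i, with Y = y_i + Σ_{j≠i} y_j.
First-order condition: 216 − 2y_i − Σ_{j≠i} y_j = 0.
With identical firms, set every y_j = y: then 216 − 2y − 3y = 0, i.e. y = 216/5 = 43.2.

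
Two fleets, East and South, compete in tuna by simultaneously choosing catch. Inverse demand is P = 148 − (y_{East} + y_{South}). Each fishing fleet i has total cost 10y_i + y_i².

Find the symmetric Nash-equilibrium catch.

27.6

Fishing fleet East's profit: π = y_{East}(148 − (y_{East} + y_{South})) − 10y_{East} − y_{East}².
∂π/∂y_{East} = 138 − 4y_{East} − y_{South} = 0, so y_{East} = 34.5 − 0.25y_{South}.
The game is symmetric, so in equilibrium y_{South} = y_{East}: the reaction function gives 1.25y_{East} = 34.5, hence y_{East} = 27.6.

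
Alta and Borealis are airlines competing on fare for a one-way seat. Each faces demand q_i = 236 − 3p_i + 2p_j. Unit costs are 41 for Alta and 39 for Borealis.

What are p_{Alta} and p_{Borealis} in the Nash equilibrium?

89.375, 88.625

Alta's profit: π = (p_{Alta} − 41)(236 − 3p_{Alta} + 2p_{Borealis}).
∂π/∂p_{Alta} = 359 − 6p_{Alta} + 2p_{Borealis} = 0 ⇒ p_{Alta} = 359/6 + (1/3)p_{Borealis}.
Similarly p_{Borealis} = 353/6 + (1/3)p_{Alta}.
Plugging p_{Borealis} into Alta's best response: p_{Alta} = 359/6 + (1/3)(353/6 + (1/3)p_{Alta}) ⇒ (8/9)p_{Alta} = 715/9, so p_{Alta} = 89.375.
Then p_{Borealis} = 353/6 + (1/3)·89.375 = 88.625.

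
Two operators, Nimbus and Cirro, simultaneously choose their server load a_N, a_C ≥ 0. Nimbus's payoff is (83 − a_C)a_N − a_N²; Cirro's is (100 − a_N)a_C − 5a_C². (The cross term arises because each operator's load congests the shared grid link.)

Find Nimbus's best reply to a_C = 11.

36

Expanding Nimbus's payoff: 83a_N − a_Ca_N − a_N².
∂π/∂a_N = 83 − a_C − 2a_N = 0, so a_N = 41.5 − 0.5a_C.
At a_C = 11: a_N = 41.5 − 0.5·11 = 36.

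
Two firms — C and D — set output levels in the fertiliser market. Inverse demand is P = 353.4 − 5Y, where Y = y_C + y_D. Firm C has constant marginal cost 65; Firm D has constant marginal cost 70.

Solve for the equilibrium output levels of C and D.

19.56, 18.56

Firm C's profit: π = y_C(353.4 − 5(y_C + y_D)) − 65y_C.
∂π/∂y_C = 288.4 − 10y_C − 5y_D = 0, so y_C = 28.84 − 0.5y_D.
By the same steps for D: y_D = 28.34 − 0.5y_C.
Solving the two reaction functions simultaneously: (1 − (−0.5)(−0.5))y_C = 28.84 − 0.5·28.34, so 0.75y_C = 14.67 and y_C = 19.56.
Then y_D = 28.34 − 0.5·19.56 = 18.56.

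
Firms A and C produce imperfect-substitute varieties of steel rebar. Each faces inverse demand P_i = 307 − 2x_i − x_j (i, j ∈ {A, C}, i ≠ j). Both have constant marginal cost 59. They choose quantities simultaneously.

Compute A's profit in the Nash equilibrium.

Firm A's profit: π = x_A(307 − 2x_A − x_C) − 59x_A.
∂π/∂x_A = 248 − 4x_A − x_C = 0 ⇒ x_A = 62 − 0.25x_C.
The game is symmetric, so in equilibrium x_C = x_A: the reaction function gives 1.25x_A = 62, hence x_A = 49.6.
P_A = 307 − 2·49.6 − 49.6 = 158.2.
Profit = (158.2 − 59)·49.6 = 4920.32.

4920.32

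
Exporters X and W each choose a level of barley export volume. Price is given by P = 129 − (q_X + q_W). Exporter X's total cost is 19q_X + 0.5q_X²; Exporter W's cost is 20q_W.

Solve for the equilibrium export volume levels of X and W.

22.2, 43.4

Exporter X's profit: π = q_X(129 − (q_X + q_W)) − 19q_X − 0.5q_X².
∂π/∂q_X = 110 − 3q_X − q_W = 0, so q_X = 110/3 − (1/3)q_W.
For W: ∂π/∂q_W = 109 − 2q_W − q_X = 0 ⇒ q_W = 54.5 − 0.5q_X.
Solving the two reaction functions simultaneously: (1 − (−1/3)(−0.5))q_X = 110/3 − (1/3)·54.5, so (5/6)q_X = 18.5 and q_X = 22.2.
Then q_W = 54.5 − 0.5·22.2 = 43.4.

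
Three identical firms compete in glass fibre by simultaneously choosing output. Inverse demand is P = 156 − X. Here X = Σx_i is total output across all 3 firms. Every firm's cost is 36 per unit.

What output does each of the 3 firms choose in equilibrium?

30

A representative firm's profit is π_i = x_i(156 − X) − 36x_i, with X = x_i + Σ_{j≠i} x_j.
First-order condition: 120 − 2x_i − Σ_{j≠i} x_j = 0.
In a symmetric equilibrium every firm chooses the same x, so Σ_{j≠i} x_j = 2x. The condition becomes 120 − 4x = 0, giving x = 120/4 = 30.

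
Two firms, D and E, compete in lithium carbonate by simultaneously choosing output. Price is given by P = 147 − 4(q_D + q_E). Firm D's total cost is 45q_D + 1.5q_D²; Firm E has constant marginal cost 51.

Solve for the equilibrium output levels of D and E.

6, 9

Firm D's profit: π = q_D(147 − 4(q_D + q_E)) − 45q_D − 1.5q_D².
∂π/∂q_D = 102 − 11q_D − 4q_E = 0, so q_D = 102/11 − (4/11)q_E.
For E: ∂π/∂q_E = 96 − 8q_E − 4q_D = 0 ⇒ q_E = 12 − 0.5q_D.
Plugging q_E into D's best response: q_D = 102/11 − (4/11)(12 − 0.5q_D) ⇒ (9/11)q_D = 54/11, so q_D = 6.
Then q_E = 12 − 0.5·6 = 9.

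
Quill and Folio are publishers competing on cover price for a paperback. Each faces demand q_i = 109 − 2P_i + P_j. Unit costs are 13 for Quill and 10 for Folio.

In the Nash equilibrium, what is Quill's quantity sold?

63.2

Quill's profit: π = (P_{Quill} − 13)(109 − 2P_{Quill} + P_{Folio}).
∂π/∂P_{Quill} = 135 − 4P_{Quill} + P_{Folio} = 0 ⇒ P_{Quill} = 33.75 + 0.25P_{Folio}.
Similarly P_{Folio} = 32.25 + 0.25P_{Quill}.
Plugging P_{Folio} into Quill's best response: P_{Quill} = 33.75 + 0.25(32.25 + 0.25P_{Quill}) ⇒ 0.9375P_{Quill} = 41.8125, so P_{Quill} = 44.6.
Then P_{Folio} = 32.25 + 0.25·44.6 = 43.4.
q_{Quill} = 109 − 2·44.6 + 43.4 = 63.2.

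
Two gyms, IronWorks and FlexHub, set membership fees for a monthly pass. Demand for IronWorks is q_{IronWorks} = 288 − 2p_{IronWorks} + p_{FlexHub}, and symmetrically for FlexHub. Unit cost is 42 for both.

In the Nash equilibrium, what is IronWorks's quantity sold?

164

IronWorks's profit: π = (p_{IronWorks} − 42)(288 − 2p_{IronWorks} + p_{FlexHub}).
∂π/∂p_{IronWorks} = 372 − 4p_{IronWorks} + p_{FlexHub} = 0 ⇒ p_{IronWorks} = 93 + 0.25p_{FlexHub}.
The game is symmetric, so in equilibrium p_{FlexHub} = p_{IronWorks}: the reaction function gives 0.75p_{IronWorks} = 93, hence p_{IronWorks} = 124.
q_{IronWorks} = 288 − 2·124 + 124 = 164.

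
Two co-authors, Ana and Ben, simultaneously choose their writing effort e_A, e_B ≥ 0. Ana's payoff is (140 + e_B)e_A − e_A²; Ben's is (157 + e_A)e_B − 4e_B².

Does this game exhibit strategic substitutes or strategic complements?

strategic complements

Expanding Ana's payoff: 140e_A + e_Be_A − e_A².
∂π/∂e_A = 140 + e_B − 2e_A = 0, so e_A = 70 + 0.5e_B.
The best-response slope de_A/de_B = 0.5 > 0: the reaction function is upward-sloping, so the choices are strategic complements.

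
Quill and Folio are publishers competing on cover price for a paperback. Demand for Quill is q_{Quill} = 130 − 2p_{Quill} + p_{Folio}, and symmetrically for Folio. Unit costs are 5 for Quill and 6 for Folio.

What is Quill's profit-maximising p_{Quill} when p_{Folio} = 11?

Quill's profit: π = (p_{Quill} − 5)(130 − 2p_{Quill} + p_{Folio}).
∂π/∂p_{Quill} = 140 − 4p_{Quill} + p_{Folio} = 0 ⇒ p_{Quill} = 35 + 0.25p_{Folio}.
At p_{Folio} = 11: p_{Quill} = 35 + 0.25·11 = 37.75.

37.75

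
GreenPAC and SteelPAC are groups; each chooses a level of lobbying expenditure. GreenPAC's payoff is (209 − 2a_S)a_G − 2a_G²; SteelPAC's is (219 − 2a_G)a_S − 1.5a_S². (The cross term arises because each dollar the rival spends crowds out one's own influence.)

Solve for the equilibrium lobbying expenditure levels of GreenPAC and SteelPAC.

23.625, 57.25

Expanding GreenPAC's payoff: 209a_G − 2a_Sa_G − 2a_G².
∂π/∂a_G = 209 − 2a_S − 4a_G = 0, so a_G = 52.25 − 0.5a_S.
Likewise for SteelPAC: a_S = 73 − (2/3)a_G.
Solving the two reaction functions simultaneously: (1 − (−0.5)(−2/3))a_G = 52.25 − 0.5·73, so (2/3)a_G = 15.75 and a_G = 23.625.
Then a_S = 73 − (2/3)·23.625 = 57.25.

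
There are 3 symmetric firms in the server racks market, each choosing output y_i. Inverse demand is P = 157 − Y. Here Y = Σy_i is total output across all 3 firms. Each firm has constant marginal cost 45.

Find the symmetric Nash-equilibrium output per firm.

A representative firm's profit is π_i = y_i(157 − Y) − 45y_i, with Y = y_i + Σ_{j≠i} y_j.
First-order condition: 112 − 2y_i − Σ_{j≠i} y_j = 0.
With identical firms, set every y_j = y: then 112 − 2y − 2y = 0, i.e. y = 112/4 = 28.

28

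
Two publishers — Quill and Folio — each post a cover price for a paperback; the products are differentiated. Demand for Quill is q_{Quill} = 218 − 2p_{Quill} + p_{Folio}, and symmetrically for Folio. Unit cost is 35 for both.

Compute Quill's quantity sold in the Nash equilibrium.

Quill's profit: π = (p_{Quill} − 35)(218 − 2p_{Quill} + p_{Folio}).
∂π/∂p_{Quill} = 288 − 4p_{Quill} + p_{Folio} = 0 ⇒ p_{Quill} = 72 + 0.25p_{Folio}.
The game is symmetric, so in equilibrium p_{Folio} = p_{Quill}: the reaction function gives 0.75p_{Quill} = 72, hence p_{Quill} = 96.
q_{Quill} = 218 − 2·96 + 96 = 122.

122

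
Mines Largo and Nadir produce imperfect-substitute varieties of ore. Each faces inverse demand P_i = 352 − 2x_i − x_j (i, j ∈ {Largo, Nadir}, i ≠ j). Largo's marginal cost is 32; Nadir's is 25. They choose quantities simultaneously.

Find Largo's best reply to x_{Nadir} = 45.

68.75

Mine Largo's profit: π = x_{Largo}(352 − 2x_{Largo} − x_{Nadir}) − 32x_{Largo}.
∂π/∂x_{Largo} = 320 − 4x_{Largo} − x_{Nadir} = 0 ⇒ x_{Largo} = 80 − 0.25x_{Nadir}.
At x_{Nadir} = 45: x_{Largo} = 80 − 0.25·45 = 68.75.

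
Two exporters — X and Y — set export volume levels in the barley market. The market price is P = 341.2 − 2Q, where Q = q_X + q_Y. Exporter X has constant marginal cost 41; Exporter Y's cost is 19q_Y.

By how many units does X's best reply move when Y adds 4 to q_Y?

Exporter X's profit: π = q_X(341.2 − 2(q_X + q_Y)) − 41q_X.
∂π/∂q_X = 300.2 − 4q_X − 2q_Y = 0, so q_X = 75.05 − 0.5q_Y.
The reaction-function slope is −0.5, so a 4-unit rise in q_Y moves q_X by −0.5 × 4 = −2. X's best response falls — the actions are strategic substitutes.

-2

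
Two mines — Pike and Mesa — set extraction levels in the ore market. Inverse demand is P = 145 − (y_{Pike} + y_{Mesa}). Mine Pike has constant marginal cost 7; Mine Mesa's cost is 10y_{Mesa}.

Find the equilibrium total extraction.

91

Mine Pike's profit: π = y_{Pike}(145 − (y_{Pike} + y_{Mesa})) − 7y_{Pike}.
∂π/∂y_{Pike} = 138 − 2y_{Pike} − y_{Mesa} = 0, so y_{Pike} = 69 − 0.5y_{Mesa}.
By the same steps for Mesa: y_{Mesa} = 67.5 − 0.5y_{Pike}.
Substituting the second reaction function into the first: y_{Pike} = 69 − 0.5(67.5 − 0.5y_{Pike}), which gives 0.75y_{Pike} = 35.25 ⇒ y_{Pike} = 47.
Then y_{Mesa} = 67.5 − 0.5·47 = 44.
Total extraction: 47 + 44 = 91.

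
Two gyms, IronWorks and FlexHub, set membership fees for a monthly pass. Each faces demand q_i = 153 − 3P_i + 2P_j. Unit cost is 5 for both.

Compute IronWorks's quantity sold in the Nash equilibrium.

111

IronWorks's profit: π = (P_{IronWorks} − 5)(153 − 3P_{IronWorks} + 2P_{FlexHub}).
∂π/∂P_{IronWorks} = 168 − 6P_{IronWorks} + 2P_{FlexHub} = 0 ⇒ P_{IronWorks} = 28 + (1/3)P_{FlexHub}.
Setting P_{IronWorks} = P_{FlexHub} in the reaction function: P_{IronWorks} = 28 + (1/3)P_{IronWorks}, so P_{IronWorks} = 28 / (2/3) = 42.
q_{IronWorks} = 153 − 3·42 + 2·42 = 111.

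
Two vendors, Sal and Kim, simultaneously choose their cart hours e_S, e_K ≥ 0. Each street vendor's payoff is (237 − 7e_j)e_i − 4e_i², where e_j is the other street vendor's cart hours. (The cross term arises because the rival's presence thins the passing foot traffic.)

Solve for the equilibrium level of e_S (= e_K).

15.8

Sal's payoff is (237 − 7e_K)e_S − 4e_S².
∂π/∂e_S = 237 − 7e_K − 8e_S = 0, so e_S = 29.625 − 0.875e_K.
Setting e_S = e_K in the reaction function: e_S = 29.625 − 0.875e_S, so e_S = 29.625 / 1.875 = 15.8.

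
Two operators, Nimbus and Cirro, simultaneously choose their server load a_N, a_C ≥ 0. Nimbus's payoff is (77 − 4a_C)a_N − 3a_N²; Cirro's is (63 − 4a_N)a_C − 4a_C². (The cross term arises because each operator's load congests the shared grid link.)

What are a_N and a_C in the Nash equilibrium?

Expanding Nimbus's payoff: 77a_N − 4a_Ca_N − 3a_N².
∂π/∂a_N = 77 − 4a_C − 6a_N = 0, so a_N = 77/6 − (2/3)a_C.
Likewise for Cirro: a_C = 7.875 − 0.5a_N.
Solving the two reaction functions simultaneously: (1 − (−2/3)(−0.5))a_N = 77/6 − (2/3)·7.875, so (2/3)a_N = 91/12 and a_N = 11.375.
Then a_C = 7.875 − 0.5·11.375 = 2.1875.

11.375, 2.1875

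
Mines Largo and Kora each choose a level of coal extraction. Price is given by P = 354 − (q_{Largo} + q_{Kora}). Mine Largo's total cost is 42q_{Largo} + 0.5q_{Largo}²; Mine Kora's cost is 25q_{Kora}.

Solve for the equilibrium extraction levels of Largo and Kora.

Mine Largo's profit: π = q_{Largo}(354 − (q_{Largo} + q_{Kora})) − 42q_{Largo} − 0.5q_{Largo}².
∂π/∂q_{Largo} = 312 − 3q_{Largo} − q_{Kora} = 0, so q_{Largo} = 104 − (1/3)q_{Kora}.
For Kora: ∂π/∂q_{Kora} = 329 − 2q_{Kora} − q_{Largo} = 0 ⇒ q_{Kora} = 164.5 − 0.5q_{Largo}.
Substituting the second reaction function into the first: q_{Largo} = 104 − (1/3)(164.5 − 0.5q_{Largo}), which gives (5/6)q_{Largo} = 295/6 ⇒ q_{Largo} = 59.
Then q_{Kora} = 164.5 − 0.5·59 = 135.

59, 135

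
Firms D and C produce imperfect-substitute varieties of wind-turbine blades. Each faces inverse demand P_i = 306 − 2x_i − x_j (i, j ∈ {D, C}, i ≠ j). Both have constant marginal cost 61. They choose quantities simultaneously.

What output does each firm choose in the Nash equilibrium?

Firm D's profit: π = x_D(306 − 2x_D − x_C) − 61x_D.
∂π/∂x_D = 245 − 4x_D − x_C = 0 ⇒ x_D = 61.25 − 0.25x_C.
Setting x_D = x_C in the reaction function: x_D = 61.25 − 0.25x_D, so x_D = 61.25 / 1.25 = 49.

49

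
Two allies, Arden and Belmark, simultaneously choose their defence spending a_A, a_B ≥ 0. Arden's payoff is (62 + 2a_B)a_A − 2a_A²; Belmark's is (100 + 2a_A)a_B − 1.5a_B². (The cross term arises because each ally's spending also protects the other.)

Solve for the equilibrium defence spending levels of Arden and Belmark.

Expanding Arden's payoff: 62a_A + 2a_Ba_A − 2a_A².
∂π/∂a_A = 62 + 2a_B − 4a_A = 0, so a_A = 15.5 + 0.5a_B.
Likewise for Belmark: a_B = 100/3 + (2/3)a_A.
Substituting the second reaction function into the first: a_A = 15.5 + 0.5(100/3 + (2/3)a_A), which gives (2/3)a_A = 193/6 ⇒ a_A = 48.25.
Then a_B = 100/3 + (2/3)·48.25 = 65.5.

48.25, 65.5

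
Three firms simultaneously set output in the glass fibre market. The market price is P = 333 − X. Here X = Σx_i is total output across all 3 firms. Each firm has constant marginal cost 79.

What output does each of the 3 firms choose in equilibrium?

A representative firm's profit is π_i = x_i(333 − X) − 79x_i, with X = x_i + Σ_{j≠i} x_j.
First-order condition: 254 − 2x_i − Σ_{j≠i} x_j = 0.
With identical firms, set every x_j = x: then 254 − 2x − 2x = 0, i.e. x = 254/4 = 63.5.

63.5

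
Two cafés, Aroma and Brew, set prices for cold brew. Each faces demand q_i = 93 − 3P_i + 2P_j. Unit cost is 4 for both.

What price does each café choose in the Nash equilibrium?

Aroma's profit: π = (P_{Aroma} − 4)(93 − 3P_{Aroma} + 2P_{Brew}).
∂π/∂P_{Aroma} = 105 − 6P_{Aroma} + 2P_{Brew} = 0 ⇒ P_{Aroma} = 17.5 + (1/3)P_{Brew}.
By symmetry P_{Brew} = P_{Aroma}; substituting into the reaction function, (2/3)P_{Aroma} = 17.5 and P_{Aroma} = 26.25.

26.25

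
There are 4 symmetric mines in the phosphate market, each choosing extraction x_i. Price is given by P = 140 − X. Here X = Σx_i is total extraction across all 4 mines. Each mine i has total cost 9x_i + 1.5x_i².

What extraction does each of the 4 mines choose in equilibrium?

16.375

A representative mine's profit is π_i = x_i(140 − X) − 9x_i − 1.5x_i², with X = x_i + Σ_{j≠i} x_j.
First-order condition: 131 − 5x_i − Σ_{j≠i} x_j = 0.
With identical mines, set every x_j = x: then 131 − 5x − 3x = 0, i.e. x = 131/8 = 16.375.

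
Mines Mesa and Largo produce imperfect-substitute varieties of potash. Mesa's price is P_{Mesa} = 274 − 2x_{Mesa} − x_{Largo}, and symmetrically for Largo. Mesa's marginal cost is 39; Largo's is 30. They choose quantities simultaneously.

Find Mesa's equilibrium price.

Mine Mesa's profit: π = x_{Mesa}(274 − 2x_{Mesa} − x_{Largo}) − 39x_{Mesa}.
∂π/∂x_{Mesa} = 235 − 4x_{Mesa} − x_{Largo} = 0 ⇒ x_{Mesa} = 58.75 − 0.25x_{Largo}.
Similarly x_{Largo} = 61 − 0.25x_{Mesa}.
Substituting the second reaction function into the first: x_{Mesa} = 58.75 − 0.25(61 − 0.25x_{Mesa}), which gives 0.9375x_{Mesa} = 43.5 ⇒ x_{Mesa} = 46.4.
Then x_{Largo} = 61 − 0.25·46.4 = 49.4.
P_{Mesa} = 274 − 2·46.4 − 49.4 = 131.8.

131.8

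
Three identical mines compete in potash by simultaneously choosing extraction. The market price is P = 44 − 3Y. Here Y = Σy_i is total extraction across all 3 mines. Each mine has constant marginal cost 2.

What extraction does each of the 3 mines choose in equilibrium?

3.5

A representative mine's profit is π_i = y_i(44 − 3Y) − 2y_i, with Y = y_i + Σ_{j≠i} y_j.
First-order condition: 42 − 6y_i − 3Σ_{j≠i} y_j = 0.
Imposing symmetry (y_j = y for all j) turns Σ_{j≠i} y_j into 2y, so 42 = 12y and y = 3.5.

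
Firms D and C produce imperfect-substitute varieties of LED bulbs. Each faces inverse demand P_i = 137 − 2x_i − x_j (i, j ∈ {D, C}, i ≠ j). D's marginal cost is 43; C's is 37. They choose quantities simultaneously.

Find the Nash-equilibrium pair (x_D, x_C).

18.4, 20.4

Firm D's profit: π = x_D(137 − 2x_D − x_C) − 43x_D.
∂π/∂x_D = 94 − 4x_D − x_C = 0 ⇒ x_D = 23.5 − 0.25x_C.
Similarly x_C = 25 − 0.25x_D.
Substituting the second reaction function into the first: x_D = 23.5 − 0.25(25 − 0.25x_D), which gives 0.9375x_D = 17.25 ⇒ x_D = 18.4.
Then x_C = 25 − 0.25·18.4 = 20.4.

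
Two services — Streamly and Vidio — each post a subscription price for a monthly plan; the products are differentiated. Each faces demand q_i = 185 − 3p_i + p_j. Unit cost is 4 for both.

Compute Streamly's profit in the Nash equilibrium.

Streamly's profit: π = (p_{Streamly} − 4)(185 − 3p_{Streamly} + p_{Vidio}).
∂π/∂p_{Streamly} = 197 − 6p_{Streamly} + p_{Vidio} = 0 ⇒ p_{Streamly} = 197/6 + (1/6)p_{Vidio}.
Setting p_{Streamly} = p_{Vidio} in the reaction function: p_{Streamly} = 197/6 + (1/6)p_{Streamly}, so p_{Streamly} = (197/6) / (5/6) = 39.4.
q_{Streamly} = 185 − 3·39.4 + 39.4 = 106.2.
Profit = (39.4 − 4)·106.2 = 3759.48.

3759.48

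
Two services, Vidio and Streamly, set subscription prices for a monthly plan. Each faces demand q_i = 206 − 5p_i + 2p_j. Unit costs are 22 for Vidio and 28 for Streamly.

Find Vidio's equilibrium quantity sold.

90.625

Vidio's profit: π = (p_{Vidio} − 22)(206 − 5p_{Vidio} + 2p_{Streamly}).
∂π/∂p_{Vidio} = 316 − 10p_{Vidio} + 2p_{Streamly} = 0 ⇒ p_{Vidio} = 31.6 + 0.2p_{Streamly}.
Similarly p_{Streamly} = 34.6 + 0.2p_{Vidio}.
Plugging p_{Streamly} into Vidio's best response: p_{Vidio} = 31.6 + 0.2(34.6 + 0.2p_{Vidio}) ⇒ 0.96p_{Vidio} = 38.52, so p_{Vidio} = 40.125.
Then p_{Streamly} = 34.6 + 0.2·40.125 = 42.625.
q_{Vidio} = 206 − 5·40.125 + 2·42.625 = 90.625.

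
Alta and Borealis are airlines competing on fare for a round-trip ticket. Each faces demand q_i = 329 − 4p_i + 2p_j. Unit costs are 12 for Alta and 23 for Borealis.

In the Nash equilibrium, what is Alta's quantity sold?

Alta's profit: π = (p_{Alta} − 12)(329 − 4p_{Alta} + 2p_{Borealis}).
∂π/∂p_{Alta} = 377 − 8p_{Alta} + 2p_{Borealis} = 0 ⇒ p_{Alta} = 47.125 + 0.25p_{Borealis}.
Similarly p_{Borealis} = 52.625 + 0.25p_{Alta}.
Substituting the second reaction function into the first: p_{Alta} = 47.125 + 0.25(52.625 + 0.25p_{Alta}), which gives 0.9375p_{Alta} = 1929/32 ⇒ p_{Alta} = 64.3.
Then p_{Borealis} = 52.625 + 0.25·64.3 = 68.7.
q_{Alta} = 329 − 4·64.3 + 2·68.7 = 209.2.

209.2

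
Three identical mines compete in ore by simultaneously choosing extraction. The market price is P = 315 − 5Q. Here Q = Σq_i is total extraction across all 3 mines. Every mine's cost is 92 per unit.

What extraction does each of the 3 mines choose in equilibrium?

A representative mine's profit is π_i = q_i(315 − 5Q) − 92q_i, with Q = q_i + Σ_{j≠i} q_j.
First-order condition: 223 − 10q_i − 5Σ_{j≠i} q_j = 0.
In a symmetric equilibrium every mine chooses the same q, so Σ_{j≠i} q_j = 2q. The condition becomes 223 − 20q = 0, giving q = 223/20 = 11.15.

11.15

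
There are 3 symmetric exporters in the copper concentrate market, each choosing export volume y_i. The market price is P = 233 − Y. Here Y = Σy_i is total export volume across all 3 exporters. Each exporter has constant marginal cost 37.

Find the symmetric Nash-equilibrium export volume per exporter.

49

A representative exporter's profit is π_i = y_i(233 − Y) − 37y_i, with Y = y_i + Σ_{j≠i} y_j.
First-order condition: 196 − 2y_i − Σ_{j≠i} y_j = 0.
In a symmetric equilibrium every exporter chooses the same y, so Σ_{j≠i} y_j = 2y. The condition becomes 196 − 4y = 0, giving y = 196/4 = 49.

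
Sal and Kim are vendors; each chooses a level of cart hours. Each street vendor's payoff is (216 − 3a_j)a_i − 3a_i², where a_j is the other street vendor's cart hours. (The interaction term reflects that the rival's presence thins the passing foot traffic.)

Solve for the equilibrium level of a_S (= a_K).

24

Sal's payoff is (216 − 3a_K)a_S − 3a_S².
∂π/∂a_S = 216 − 3a_K − 6a_S = 0, so a_S = 36 − 0.5a_K.
By symmetry a_K = a_S; substituting into the reaction function, 1.5a_S = 36 and a_S = 24.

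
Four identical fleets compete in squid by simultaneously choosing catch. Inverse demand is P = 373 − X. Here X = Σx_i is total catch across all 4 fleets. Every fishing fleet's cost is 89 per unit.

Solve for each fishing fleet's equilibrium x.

A representative fishing fleet's profit is π_i = x_i(373 − X) − 89x_i, with X = x_i + Σ_{j≠i} x_j.
First-order condition: 284 − 2x_i − Σ_{j≠i} x_j = 0.
With identical fishing fleets, set every x_j = x: then 284 − 2x − 3x = 0, i.e. x = 284/5 = 56.8.

56.8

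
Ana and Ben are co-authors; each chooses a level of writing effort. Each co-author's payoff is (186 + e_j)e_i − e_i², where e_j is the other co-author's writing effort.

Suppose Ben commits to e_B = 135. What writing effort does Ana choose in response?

Ana's payoff is (186 + e_B)e_A − e_A².
∂π/∂e_A = 186 + e_B − 2e_A = 0, so e_A = 93 + 0.5e_B.
At e_B = 135: e_A = 93 + 0.5·135 = 160.5.

160.5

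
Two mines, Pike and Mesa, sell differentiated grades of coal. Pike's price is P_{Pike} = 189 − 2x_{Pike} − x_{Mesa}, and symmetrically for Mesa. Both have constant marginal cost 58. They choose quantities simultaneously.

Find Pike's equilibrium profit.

1372.88

Mine Pike's profit: π = x_{Pike}(189 − 2x_{Pike} − x_{Mesa}) − 58x_{Pike}.
∂π/∂x_{Pike} = 131 − 4x_{Pike} − x_{Mesa} = 0 ⇒ x_{Pike} = 32.75 − 0.25x_{Mesa}.
By symmetry x_{Mesa} = x_{Pike}; substituting into the reaction function, 1.25x_{Pike} = 32.75 and x_{Pike} = 26.2.
P_{Pike} = 189 − 2·26.2 − 26.2 = 110.4.
Profit = (110.4 − 58)·26.2 = 1372.88.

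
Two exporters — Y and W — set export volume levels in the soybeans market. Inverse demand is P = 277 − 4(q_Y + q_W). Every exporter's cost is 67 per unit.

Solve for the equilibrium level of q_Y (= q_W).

Exporter Y's profit: π = q_Y(277 − 4(q_Y + q_W)) − 67q_Y.
∂π/∂q_Y = 210 − 8q_Y − 4q_W = 0, so q_Y = 26.25 − 0.5q_W.
By symmetry q_W = q_Y; substituting into the reaction function, 1.5q_Y = 26.25 and q_Y = 17.5.

17.5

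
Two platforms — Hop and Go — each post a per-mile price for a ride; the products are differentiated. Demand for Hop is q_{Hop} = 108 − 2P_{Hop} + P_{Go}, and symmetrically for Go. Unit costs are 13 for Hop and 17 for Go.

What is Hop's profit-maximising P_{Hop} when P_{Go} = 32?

41.5

Hop's profit: π = (P_{Hop} − 13)(108 − 2P_{Hop} + P_{Go}).
∂π/∂P_{Hop} = 134 − 4P_{Hop} + P_{Go} = 0 ⇒ P_{Hop} = 33.5 + 0.25P_{Go}.
At P_{Go} = 32: P_{Hop} = 33.5 + 0.25·32 = 41.5.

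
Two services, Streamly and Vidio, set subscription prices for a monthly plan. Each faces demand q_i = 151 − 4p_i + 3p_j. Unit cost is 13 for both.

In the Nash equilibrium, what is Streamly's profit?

3047.04

Streamly's profit: π = (p_{Streamly} − 13)(151 − 4p_{Streamly} + 3p_{Vidio}).
∂π/∂p_{Streamly} = 203 − 8p_{Streamly} + 3p_{Vidio} = 0 ⇒ p_{Streamly} = 25.375 + 0.375p_{Vidio}.
The game is symmetric, so in equilibrium p_{Vidio} = p_{Streamly}: the reaction function gives 0.625p_{Streamly} = 25.375, hence p_{Streamly} = 40.6.
q_{Streamly} = 151 − 4·40.6 + 3·40.6 = 110.4.
Profit = (40.6 − 13)·110.4 = 3047.04.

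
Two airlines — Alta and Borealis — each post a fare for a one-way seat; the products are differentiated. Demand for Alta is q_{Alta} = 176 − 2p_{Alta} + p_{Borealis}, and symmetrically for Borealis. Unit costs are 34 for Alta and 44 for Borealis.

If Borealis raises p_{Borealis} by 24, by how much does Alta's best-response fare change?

Alta's profit: π = (p_{Alta} − 34)(176 − 2p_{Alta} + p_{Borealis}).
∂π/∂p_{Alta} = 244 − 4p_{Alta} + p_{Borealis} = 0 ⇒ p_{Alta} = 61 + 0.25p_{Borealis}.
The reaction-function slope is 0.25, so a 24-unit rise in p_{Borealis} moves p_{Alta} by 0.25 × 24 = 6. Alta's best response rises — the actions are strategic complements.

6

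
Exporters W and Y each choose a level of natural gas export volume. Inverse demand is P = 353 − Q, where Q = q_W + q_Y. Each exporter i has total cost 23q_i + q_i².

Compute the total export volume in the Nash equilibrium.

Exporter W's profit: π = q_W(353 − (q_W + q_Y)) − 23q_W − q_W².
∂π/∂q_W = 330 − 4q_W − q_Y = 0, so q_W = 82.5 − 0.25q_Y.
By symmetry q_Y = q_W; substituting into the reaction function, 1.25q_W = 82.5 and q_W = 66.
Total export volume: 66 + 66 = 132.

132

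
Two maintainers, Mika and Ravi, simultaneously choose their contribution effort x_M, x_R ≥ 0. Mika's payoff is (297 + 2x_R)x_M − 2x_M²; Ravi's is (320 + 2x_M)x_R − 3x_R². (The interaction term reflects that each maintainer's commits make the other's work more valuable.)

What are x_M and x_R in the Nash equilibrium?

Expanding Mika's payoff: 297x_M + 2x_Rx_M − 2x_M².
∂π/∂x_M = 297 + 2x_R − 4x_M = 0, so x_M = 74.25 + 0.5x_R.
Likewise for Ravi: x_R = 160/3 + (1/3)x_M.
Solving the two reaction functions simultaneously: (1 − (0.5)(1/3))x_M = 74.25 + 0.5·(160/3), so (5/6)x_M = 1211/12 and x_M = 121.1.
Then x_R = 160/3 + (1/3)·121.1 = 93.7.

121.1, 93.7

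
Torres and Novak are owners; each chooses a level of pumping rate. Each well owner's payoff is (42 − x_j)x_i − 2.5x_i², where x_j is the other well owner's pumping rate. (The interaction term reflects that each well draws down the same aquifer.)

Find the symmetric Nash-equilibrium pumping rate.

Torres's payoff is (42 − x_N)x_T − 2.5x_T².
∂π/∂x_T = 42 − x_N − 5x_T = 0, so x_T = 8.4 − 0.2x_N.
The game is symmetric, so in equilibrium x_N = x_T: the reaction function gives 1.2x_T = 8.4, hence x_T = 7.

7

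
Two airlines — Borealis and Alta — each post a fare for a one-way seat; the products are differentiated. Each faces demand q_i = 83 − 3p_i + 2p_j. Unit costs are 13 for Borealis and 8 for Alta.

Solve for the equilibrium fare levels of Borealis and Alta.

29.5625, 27.6875

Borealis's profit: π = (p_{Borealis} − 13)(83 − 3p_{Borealis} + 2p_{Alta}).
∂π/∂p_{Borealis} = 122 − 6p_{Borealis} + 2p_{Alta} = 0 ⇒ p_{Borealis} = 61/3 + (1/3)p_{Alta}.
Similarly p_{Alta} = 107/6 + (1/3)p_{Borealis}.
Plugging p_{Alta} into Borealis's best response: p_{Borealis} = 61/3 + (1/3)(107/6 + (1/3)p_{Borealis}) ⇒ (8/9)p_{Borealis} = 473/18, so p_{Borealis} = 29.5625.
Then p_{Alta} = 107/6 + (1/3)·29.5625 = 27.6875.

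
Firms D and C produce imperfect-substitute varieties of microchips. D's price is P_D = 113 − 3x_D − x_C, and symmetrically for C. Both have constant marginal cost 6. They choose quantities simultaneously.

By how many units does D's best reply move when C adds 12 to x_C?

Firm D's profit: π = x_D(113 − 3x_D − x_C) − 6x_D.
∂π/∂x_D = 107 − 6x_D − x_C = 0 ⇒ x_D = 107/6 − (1/6)x_C.
The reaction-function slope is −1/6, so a 12-unit rise in x_C moves x_D by −1/6 × 12 = −2. D's best response falls — the actions are strategic substitutes.

-2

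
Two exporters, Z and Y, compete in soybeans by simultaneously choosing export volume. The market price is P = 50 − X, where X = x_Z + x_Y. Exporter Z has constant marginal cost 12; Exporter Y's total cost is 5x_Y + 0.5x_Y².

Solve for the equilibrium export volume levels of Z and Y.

Exporter Z's profit: π = x_Z(50 − (x_Z + x_Y)) − 12x_Z.
∂π/∂x_Z = 38 − 2x_Z − x_Y = 0, so x_Z = 19 − 0.5x_Y.
For Y: ∂π/∂x_Y = 45 − 3x_Y − x_Z = 0 ⇒ x_Y = 15 − (1/3)x_Z.
Plugging x_Y into Z's best response: x_Z = 19 − 0.5(15 − (1/3)x_Z) ⇒ (5/6)x_Z = 11.5, so x_Z = 13.8.
Then x_Y = 15 − (1/3)·13.8 = 10.4.

13.8, 10.4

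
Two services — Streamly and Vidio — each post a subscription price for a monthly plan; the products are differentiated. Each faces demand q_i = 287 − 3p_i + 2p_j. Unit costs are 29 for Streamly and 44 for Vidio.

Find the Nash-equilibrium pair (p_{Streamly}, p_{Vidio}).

Streamly's profit: π = (p_{Streamly} − 29)(287 − 3p_{Streamly} + 2p_{Vidio}).
∂π/∂p_{Streamly} = 374 − 6p_{Streamly} + 2p_{Vidio} = 0 ⇒ p_{Streamly} = 187/3 + (1/3)p_{Vidio}.
Similarly p_{Vidio} = 419/6 + (1/3)p_{Streamly}.
Solving the two reaction functions simultaneously: (1 − (1/3)(1/3))p_{Streamly} = 187/3 + (1/3)·(419/6), so (8/9)p_{Streamly} = 1541/18 and p_{Streamly} = 96.3125.
Then p_{Vidio} = 419/6 + (1/3)·96.3125 = 101.9375.

96.3125, 101.9375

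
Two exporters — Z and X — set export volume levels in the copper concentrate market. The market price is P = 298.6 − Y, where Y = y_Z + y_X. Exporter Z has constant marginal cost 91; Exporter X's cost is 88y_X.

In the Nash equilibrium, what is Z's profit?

Exporter Z's profit: π = y_Z(298.6 − (y_Z + y_X)) − 91y_Z.
∂π/∂y_Z = 207.6 − 2y_Z − y_X = 0, so y_Z = 103.8 − 0.5y_X.
By the same steps for X: y_X = 105.3 − 0.5y_Z.
Substituting the second reaction function into the first: y_Z = 103.8 − 0.5(105.3 − 0.5y_Z), which gives 0.75y_Z = 51.15 ⇒ y_Z = 68.2.
Then y_X = 105.3 − 0.5·68.2 = 71.2.
Price P = 298.6 − 139.4 = 159.2.
Z's profit: (159.2 − 91)·68.2 = 4651.24.

4651.24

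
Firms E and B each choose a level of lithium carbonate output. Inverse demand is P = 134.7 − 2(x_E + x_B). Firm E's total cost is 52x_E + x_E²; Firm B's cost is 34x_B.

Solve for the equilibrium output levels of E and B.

Firm E's profit: π = x_E(134.7 − 2(x_E + x_B)) − 52x_E − x_E².
∂π/∂x_E = 82.7 − 6x_E − 2x_B = 0, so x_E = 827/60 − (1/3)x_B.
For B: ∂π/∂x_B = 100.7 − 4x_B − 2x_E = 0 ⇒ x_B = 25.175 − 0.5x_E.
Substituting the second reaction function into the first: x_E = 827/60 − (1/3)(25.175 − 0.5x_E), which gives (5/6)x_E = 647/120 ⇒ x_E = 6.47.
Then x_B = 25.175 − 0.5·6.47 = 21.94.

6.47, 21.94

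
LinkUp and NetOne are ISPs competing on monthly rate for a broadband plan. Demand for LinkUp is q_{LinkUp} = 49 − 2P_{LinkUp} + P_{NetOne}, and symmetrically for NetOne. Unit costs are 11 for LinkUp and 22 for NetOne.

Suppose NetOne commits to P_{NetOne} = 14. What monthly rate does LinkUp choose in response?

LinkUp's profit: π = (P_{LinkUp} − 11)(49 − 2P_{LinkUp} + P_{NetOne}).
∂π/∂P_{LinkUp} = 71 − 4P_{LinkUp} + P_{NetOne} = 0 ⇒ P_{LinkUp} = 17.75 + 0.25P_{NetOne}.
At P_{NetOne} = 14: P_{LinkUp} = 17.75 + 0.25·14 = 21.25.

21.25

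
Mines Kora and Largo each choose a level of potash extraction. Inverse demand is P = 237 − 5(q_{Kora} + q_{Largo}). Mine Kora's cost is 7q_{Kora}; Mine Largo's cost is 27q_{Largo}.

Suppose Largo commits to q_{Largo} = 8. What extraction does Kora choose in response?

Mine Kora's profit: π = q_{Kora}(237 − 5(q_{Kora} + q_{Largo})) − 7q_{Kora}.
∂π/∂q_{Kora} = 230 − 10q_{Kora} − 5q_{Largo} = 0, so q_{Kora} = 23 − 0.5q_{Largo}.
At q_{Largo} = 8: q_{Kora} = 23 − 0.5·8 = 19.

19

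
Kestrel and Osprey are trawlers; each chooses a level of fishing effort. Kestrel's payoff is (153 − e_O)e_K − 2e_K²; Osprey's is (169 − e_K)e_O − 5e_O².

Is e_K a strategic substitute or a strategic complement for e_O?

Expanding Kestrel's payoff: 153e_K − e_Oe_K − 2e_K².
∂π/∂e_K = 153 − e_O − 4e_K = 0, so e_K = 38.25 − 0.25e_O.
The best-response slope de_K/de_O = −0.25 < 0: the reaction function is downward-sloping, so the choices are strategic substitutes.

strategic substitutes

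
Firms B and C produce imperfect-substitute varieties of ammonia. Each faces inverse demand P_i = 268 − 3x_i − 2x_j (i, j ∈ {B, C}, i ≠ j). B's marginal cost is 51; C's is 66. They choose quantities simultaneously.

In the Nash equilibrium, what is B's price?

135.1875

Firm B's profit: π = x_B(268 − 3x_B − 2x_C) − 51x_B.
∂π/∂x_B = 217 − 6x_B − 2x_C = 0 ⇒ x_B = 217/6 − (1/3)x_C.
Similarly x_C = 101/3 − (1/3)x_B.
Solving the two reaction functions simultaneously: (1 − (−1/3)(−1/3))x_B = 217/6 − (1/3)·(101/3), so (8/9)x_B = 449/18 and x_B = 28.0625.
Then x_C = 101/3 − (1/3)·28.0625 = 24.3125.
P_B = 268 − 3·28.0625 − 2·24.3125 = 135.1875.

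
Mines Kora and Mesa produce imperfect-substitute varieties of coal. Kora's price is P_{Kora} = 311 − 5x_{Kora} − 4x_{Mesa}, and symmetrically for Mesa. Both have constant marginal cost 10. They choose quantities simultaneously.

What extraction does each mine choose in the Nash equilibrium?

21.5

Mine Kora's profit: π = x_{Kora}(311 − 5x_{Kora} − 4x_{Mesa}) − 10x_{Kora}.
∂π/∂x_{Kora} = 301 − 10x_{Kora} − 4x_{Mesa} = 0 ⇒ x_{Kora} = 30.1 − 0.4x_{Mesa}.
Setting x_{Kora} = x_{Mesa} in the reaction function: x_{Kora} = 30.1 − 0.4x_{Kora}, so x_{Kora} = 30.1 / 1.4 = 21.5.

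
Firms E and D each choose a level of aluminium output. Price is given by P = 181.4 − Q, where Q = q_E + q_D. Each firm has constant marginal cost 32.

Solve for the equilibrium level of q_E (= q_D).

49.8

Firm E's profit: π = q_E(181.4 − (q_E + q_D)) − 32q_E.
∂π/∂q_E = 149.4 − 2q_E − q_D = 0, so q_E = 74.7 − 0.5q_D.
Setting q_E = q_D in the reaction function: q_E = 74.7 − 0.5q_E, so q_E = 74.7 / 1.5 = 49.8.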